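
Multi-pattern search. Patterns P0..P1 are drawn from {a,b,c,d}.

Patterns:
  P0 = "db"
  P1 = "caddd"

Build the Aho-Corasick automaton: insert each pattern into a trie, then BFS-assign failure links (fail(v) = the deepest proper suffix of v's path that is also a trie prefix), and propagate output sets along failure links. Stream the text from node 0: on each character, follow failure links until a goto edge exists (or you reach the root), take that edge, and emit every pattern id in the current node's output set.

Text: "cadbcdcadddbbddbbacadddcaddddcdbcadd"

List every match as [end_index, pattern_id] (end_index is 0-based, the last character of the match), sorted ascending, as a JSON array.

Build automaton:
Trie nodes:
  n0 'ε': c→3 d→1
  n1 'd': b→2
  n2 'db': ·  [P0 ends]
  n3 'c': a→4
  n4 'ca': d→5
  n5 'cad': d→6
  n6 'cadd': d→7
  n7 'caddd': ·  [P1 ends]

BFS fail/out derivation:
  fail(1) 'd': from fail(0)=0 chase 'd': 0 ⇒ 0;  out=∅∪out(0)=∅
  fail(3) 'c': from fail(0)=0 chase 'c': 0 ⇒ 0;  out=∅∪out(0)=∅
  fail(2) 'db': from fail(1)=0 chase 'b': 0 ⇒ 0;  out={0}∪out(0)={0}
  fail(4) 'ca': from fail(3)=0 chase 'a': 0 ⇒ 0;  out=∅∪out(0)=∅
  fail(5) 'cad': from fail(4)=0 chase 'd': 0 ⇒ 1;  out=∅∪out(1)=∅
  fail(6) 'cadd': from fail(5)=1 chase 'd': 1→0 ⇒ 1;  out=∅∪out(1)=∅
  fail(7) 'caddd': from fail(6)=1 chase 'd': 1→0 ⇒ 1;  out={1}∪out(1)={1}

Text stream:
[0] read 'c'  n0⇒n3
[1] read 'a'  n3⇒n4
[2] read 'd'  n4⇒n5
[3] read 'b'  n5⇒n2 ·f  emit P0@[2:3]
[4] read 'c'  n2⇒n3 ·f
[5] read 'd'  n3⇒n1 ·f
[6] read 'c'  n1⇒n3 ·f
[7] read 'a'  n3⇒n4
[8] read 'd'  n4⇒n5
[9] read 'd'  n5⇒n6
[10] read 'd'  n6⇒n7  emit P1@[6:10]
[11] read 'b'  n7⇒n2 ·f  emit P0@[10:11]
[12] read 'b'  n2⇒n0 ·f
[13] read 'd'  n0⇒n1
[14] read 'd'  n1⇒n1 ·f
[15] read 'b'  n1⇒n2  emit P0@[14:15]
[16] read 'b'  n2⇒n0 ·f
[17] read 'a'  n0⇒n0
[18] read 'c'  n0⇒n3
[19] read 'a'  n3⇒n4
[20] read 'd'  n4⇒n5
[21] read 'd'  n5⇒n6
[22] read 'd'  n6⇒n7  emit P1@[18:22]
[23] read 'c'  n7⇒n3 ·f
[24] read 'a'  n3⇒n4
[25] read 'd'  n4⇒n5
[26] read 'd'  n5⇒n6
[27] read 'd'  n6⇒n7  emit P1@[23:27]
[28] read 'd'  n7⇒n1 ·f
[29] read 'c'  n1⇒n3 ·f
[30] read 'd'  n3⇒n1 ·f
[31] read 'b'  n1⇒n2  emit P0@[30:31]
[32] read 'c'  n2⇒n3 ·f
[33] read 'a'  n3⇒n4
[34] read 'd'  n4⇒n5
[35] read 'd'  n5⇒n6

Result: [[3,0],[10,1],[11,0],[15,0],[22,1],[27,1],[31,0]]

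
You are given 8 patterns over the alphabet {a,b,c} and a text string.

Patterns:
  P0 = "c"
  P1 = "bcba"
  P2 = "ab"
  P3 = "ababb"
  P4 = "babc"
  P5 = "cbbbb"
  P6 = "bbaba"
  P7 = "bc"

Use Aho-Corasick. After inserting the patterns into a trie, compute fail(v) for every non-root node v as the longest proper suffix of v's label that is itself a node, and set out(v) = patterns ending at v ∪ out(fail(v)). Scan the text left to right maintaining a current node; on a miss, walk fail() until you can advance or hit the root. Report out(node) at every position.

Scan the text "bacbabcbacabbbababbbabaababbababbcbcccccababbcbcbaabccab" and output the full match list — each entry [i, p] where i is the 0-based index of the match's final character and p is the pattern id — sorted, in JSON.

Construct AC machine:
Trie (insert patterns):
  n0 'ε': a→6 b→2 c→1
  n1 'c': b→14  [P0 ends]
  n2 'b': a→11 b→18 c→3
  n3 'bc': b→4  [P7 ends]
  n4 'bcb': a→5
  n5 'bcba': ·  [P1 ends]
  n6 'a': b→7
  n7 'ab': a→8  [P2 ends]
  n8 'aba': b→9
  n9 'abab': b→10
  n10 'ababb': ·  [P3 ends]
  n11 'ba': b→12
  n12 'bab': c→13
  n13 'babc': ·  [P4 ends]
  n14 'cb': b→15
  n15 'cbb': b→16
  n16 'cbbb': b→17
  n17 'cbbbb': ·  [P5 ends]
  n18 'bb': a→19
  n19 'bba': b→20
  n20 'bbab': a→21
  n21 'bbaba': ·  [P6 ends]

Failure links (BFS by depth):
  fail(1) 'c': from fail(0)=0 chase 'c': 0 ⇒ 0;  out={0}∪out(0)={0}
  fail(2) 'b': from fail(0)=0 chase 'b': 0 ⇒ 0;  out=∅∪out(0)=∅
  fail(6) 'a': from fail(0)=0 chase 'a': 0 ⇒ 0;  out=∅∪out(0)=∅
  fail(3) 'bc': from fail(2)=0 chase 'c': 0 ⇒ 1;  out={7}∪out(1)={0,7}
  fail(7) 'ab': from fail(6)=0 chase 'b': 0 ⇒ 2;  out={2}∪out(2)={2}
  fail(11) 'ba': from fail(2)=0 chase 'a': 0 ⇒ 6;  out=∅∪out(6)=∅
  fail(14) 'cb': from fail(1)=0 chase 'b': 0 ⇒ 2;  out=∅∪out(2)=∅
  fail(18) 'bb': from fail(2)=0 chase 'b': 0 ⇒ 2;  out=∅∪out(2)=∅
  fail(4) 'bcb': from fail(3)=1 chase 'b': 1 ⇒ 14;  out=∅∪out(14)=∅
  fail(8) 'aba': from fail(7)=2 chase 'a': 2 ⇒ 11;  out=∅∪out(11)=∅
  fail(12) 'bab': from fail(11)=6 chase 'b': 6 ⇒ 7;  out=∅∪out(7)={2}
  fail(15) 'cbb': from fail(14)=2 chase 'b': 2 ⇒ 18;  out=∅∪out(18)=∅
  fail(19) 'bba': from fail(18)=2 chase 'a': 2 ⇒ 11;  out=∅∪out(11)=∅
  fail(5) 'bcba': from fail(4)=14 chase 'a': 14→2 ⇒ 11;  out={1}∪out(11)={1}
  fail(9) 'abab': from fail(8)=11 chase 'b': 11 ⇒ 12;  out=∅∪out(12)={2}
  fail(13) 'babc': from fail(12)=7 chase 'c': 7→2 ⇒ 3;  out={4}∪out(3)={0,4,7}
  fail(16) 'cbbb': from fail(15)=18 chase 'b': 18→2 ⇒ 18;  out=∅∪out(18)=∅
  fail(20) 'bbab': from fail(19)=11 chase 'b': 11 ⇒ 12;  out=∅∪out(12)={2}
  fail(10) 'ababb': from fail(9)=12 chase 'b': 12→7→2 ⇒ 18;  out={3}∪out(18)={3}
  fail(17) 'cbbbb': from fail(16)=18 chase 'b': 18→2 ⇒ 18;  out={5}∪out(18)={5}
  fail(21) 'bbaba': from fail(20)=12 chase 'a': 12→7 ⇒ 8;  out={6}∪out(8)={6}

Scan:
[0] read 'b'  n0⇒n2
[1] read 'a'  n2⇒n11
[2] read 'c'  n11⇒n1 ·f  emit P0@[2:2]
[3] read 'b'  n1⇒n14
[4] read 'a'  n14⇒n11 ·f
[5] read 'b'  n11⇒n12  emit P2@[4:5]
[6] read 'c'  n12⇒n13  emit P0@[6:6],P4@[3:6],P7@[5:6]
[7] read 'b'  n13⇒n4 ·f
[8] read 'a'  n4⇒n5  emit P1@[5:8]
[9] read 'c'  n5⇒n1 ·f  emit P0@[9:9]
[10] read 'a'  n1⇒n6 ·f
[11] read 'b'  n6⇒n7  emit P2@[10:11]
[12] read 'b'  n7⇒n18 ·f
[13] read 'b'  n18⇒n18 ·f
[14] read 'a'  n18⇒n19
[15] read 'b'  n19⇒n20  emit P2@[14:15]
[16] read 'a'  n20⇒n21  emit P6@[12:16]
[17] read 'b'  n21⇒n9 ·f  emit P2@[16:17]
[18] read 'b'  n9⇒n10  emit P3@[14:18]
[19] read 'b'  n10⇒n18 ·f
[20] read 'a'  n18⇒n19
[21] read 'b'  n19⇒n20  emit P2@[20:21]
[22] read 'a'  n20⇒n21  emit P6@[18:22]
[23] read 'a'  n21⇒n6 ·f
[24] read 'b'  n6⇒n7  emit P2@[23:24]
[25] read 'a'  n7⇒n8
[26] read 'b'  n8⇒n9  emit P2@[25:26]
[27] read 'b'  n9⇒n10  emit P3@[23:27]
[28] read 'a'  n10⇒n19 ·f
[29] read 'b'  n19⇒n20  emit P2@[28:29]
[30] read 'a'  n20⇒n21  emit P6@[26:30]
[31] read 'b'  n21⇒n9 ·f  emit P2@[30:31]
[32] read 'b'  n9⇒n10  emit P3@[28:32]
[33] read 'c'  n10⇒n3 ·f  emit P0@[33:33],P7@[32:33]
[34] read 'b'  n3⇒n4
[35] read 'c'  n4⇒n3 ·f  emit P0@[35:35],P7@[34:35]
[36] read 'c'  n3⇒n1 ·f  emit P0@[36:36]
[37] read 'c'  n1⇒n1 ·f  emit P0@[37:37]
[38] read 'c'  n1⇒n1 ·f  emit P0@[38:38]
[39] read 'c'  n1⇒n1 ·f  emit P0@[39:39]
[40] read 'a'  n1⇒n6 ·f
[41] read 'b'  n6⇒n7  emit P2@[40:41]
[42] read 'a'  n7⇒n8
[43] read 'b'  n8⇒n9  emit P2@[42:43]
[44] read 'b'  n9⇒n10  emit P3@[40:44]
[45] read 'c'  n10⇒n3 ·f  emit P0@[45:45],P7@[44:45]
[46] read 'b'  n3⇒n4
[47] read 'c'  n4⇒n3 ·f  emit P0@[47:47],P7@[46:47]
[48] read 'b'  n3⇒n4
[49] read 'a'  n4⇒n5  emit P1@[46:49]
[50] read 'a'  n5⇒n6 ·f
[51] read 'b'  n6⇒n7  emit P2@[50:51]
[52] read 'c'  n7⇒n3 ·f  emit P0@[52:52],P7@[51:52]
[53] read 'c'  n3⇒n1 ·f  emit P0@[53:53]
[54] read 'a'  n1⇒n6 ·f
[55] read 'b'  n6⇒n7  emit P2@[54:55]

Matches: [[2,0],[5,2],[6,0],[6,4],[6,7],[8,1],[9,0],[11,2],[15,2],[16,6],[17,2],[18,3],[21,2],[22,6],[24,2],[26,2],[27,3],[29,2],[30,6],[31,2],[32,3],[33,0],[33,7],[35,0],[35,7],[36,0],[37,0],[38,0],[39,0],[41,2],[43,2],[44,3],[45,0],[45,7],[47,0],[47,7],[49,1],[51,2],[52,0],[52,7],[53,0],[55,2]]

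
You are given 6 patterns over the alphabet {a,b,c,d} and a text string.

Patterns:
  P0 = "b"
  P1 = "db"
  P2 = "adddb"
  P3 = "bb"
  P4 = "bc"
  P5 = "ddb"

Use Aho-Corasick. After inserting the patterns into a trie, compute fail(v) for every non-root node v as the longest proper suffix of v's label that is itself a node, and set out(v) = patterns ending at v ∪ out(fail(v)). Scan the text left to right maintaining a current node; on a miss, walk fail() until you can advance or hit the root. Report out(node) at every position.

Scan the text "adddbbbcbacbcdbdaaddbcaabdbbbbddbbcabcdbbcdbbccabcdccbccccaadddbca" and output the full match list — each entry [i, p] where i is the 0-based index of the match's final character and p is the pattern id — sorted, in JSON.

Construct AC machine:
Trie (insert patterns):
  0='ε' goto a→4 b→1 d→2
  1='b' goto b→9 c→10  [P0 ends]
  2='d' goto b→3 d→11
  3='db' goto ·  [P1 ends]
  4='a' goto d→5
  5='ad' goto d→6
  6='add' goto d→7
  7='addd' goto b→8
  8='adddb' goto ·  [P2 ends]
  9='bb' goto ·  [P3 ends]
  10='bc' goto ·  [P4 ends]
  11='dd' goto b→12
  12='ddb' goto ·  [P5 ends]

Failure links (BFS by depth):
  n1('b'): parent n0 fail=0; on 'b' 0 → fail=0;  out {0}∪∅={0}
  n2('d'): parent n0 fail=0; on 'd' 0 → fail=0;  out ∅∪∅=∅
  n4('a'): parent n0 fail=0; on 'a' 0 → fail=0;  out ∅∪∅=∅
  n3('db'): parent n2 fail=0; on 'b' 0 → fail=1;  out {1}∪{0}={0,1}
  n5('ad'): parent n4 fail=0; on 'd' 0 → fail=2;  out ∅∪∅=∅
  n9('bb'): parent n1 fail=0; on 'b' 0 → fail=1;  out {3}∪{0}={0,3}
  n10('bc'): parent n1 fail=0; on 'c' 0 → fail=0;  out {4}∪∅={4}
  n11('dd'): parent n2 fail=0; on 'd' 0 → fail=2;  out ∅∪∅=∅
  n6('add'): parent n5 fail=2; on 'd' 2 → fail=11;  out ∅∪∅=∅
  n12('ddb'): parent n11 fail=2; on 'b' 2 → fail=3;  out {5}∪{0,1}={0,1,5}
  n7('addd'): parent n6 fail=11; on 'd' 11→2 → fail=11;  out ∅∪∅=∅
  n8('adddb'): parent n7 fail=11; on 'b' 11 → fail=12;  out {2}∪{0,1,5}={0,1,2,5}

Text stream:
[0] read 'a'  n0⇒n4
[1] read 'd'  n4⇒n5
[2] read 'd'  n5⇒n6
[3] read 'd'  n6⇒n7
[4] read 'b'  n7⇒n8  emit P0@[4:4],P1@[3:4],P2@[0:4],P5@[2:4]
[5] read 'b'  n8⇒n9 ·f  emit P0@[5:5],P3@[4:5]
[6] read 'b'  n9⇒n9 ·f  emit P0@[6:6],P3@[5:6]
[7] read 'c'  n9⇒n10 ·f  emit P4@[6:7]
[8] read 'b'  n10⇒n1 ·f  emit P0@[8:8]
[9] read 'a'  n1⇒n4 ·f
[10] read 'c'  n4⇒n0 ·f
[11] read 'b'  n0⇒n1  emit P0@[11:11]
[12] read 'c'  n1⇒n10  emit P4@[11:12]
[13] read 'd'  n10⇒n2 ·f
[14] read 'b'  n2⇒n3  emit P0@[14:14],P1@[13:14]
[15] read 'd'  n3⇒n2 ·f
[16] read 'a'  n2⇒n4 ·f
[17] read 'a'  n4⇒n4 ·f
[18] read 'd'  n4⇒n5
[19] read 'd'  n5⇒n6
[20] read 'b'  n6⇒n12 ·f  emit P0@[20:20],P1@[19:20],P5@[18:20]
[21] read 'c'  n12⇒n10 ·f  emit P4@[20:21]
[22] read 'a'  n10⇒n4 ·f
[23] read 'a'  n4⇒n4 ·f
[24] read 'b'  n4⇒n1 ·f  emit P0@[24:24]
[25] read 'd'  n1⇒n2 ·f
[26] read 'b'  n2⇒n3  emit P0@[26:26],P1@[25:26]
[27] read 'b'  n3⇒n9 ·f  emit P0@[27:27],P3@[26:27]
[28] read 'b'  n9⇒n9 ·f  emit P0@[28:28],P3@[27:28]
[29] read 'b'  n9⇒n9 ·f  emit P0@[29:29],P3@[28:29]
[30] read 'd'  n9⇒n2 ·f
[31] read 'd'  n2⇒n11
[32] read 'b'  n11⇒n12  emit P0@[32:32],P1@[31:32],P5@[30:32]
[33] read 'b'  n12⇒n9 ·f  emit P0@[33:33],P3@[32:33]
[34] read 'c'  n9⇒n10 ·f  emit P4@[33:34]
[35] read 'a'  n10⇒n4 ·f
[36] read 'b'  n4⇒n1 ·f  emit P0@[36:36]
[37] read 'c'  n1⇒n10  emit P4@[36:37]
[38] read 'd'  n10⇒n2 ·f
[39] read 'b'  n2⇒n3  emit P0@[39:39],P1@[38:39]
[40] read 'b'  n3⇒n9 ·f  emit P0@[40:40],P3@[39:40]
[41] read 'c'  n9⇒n10 ·f  emit P4@[40:41]
[42] read 'd'  n10⇒n2 ·f
[43] read 'b'  n2⇒n3  emit P0@[43:43],P1@[42:43]
[44] read 'b'  n3⇒n9 ·f  emit P0@[44:44],P3@[43:44]
[45] read 'c'  n9⇒n10 ·f  emit P4@[44:45]
[46] read 'c'  n10⇒n0 ·f
[47] read 'a'  n0⇒n4
[48] read 'b'  n4⇒n1 ·f  emit P0@[48:48]
[49] read 'c'  n1⇒n10  emit P4@[48:49]
[50] read 'd'  n10⇒n2 ·f
[51] read 'c'  n2⇒n0 ·f
[52] read 'c'  n0⇒n0
[53] read 'b'  n0⇒n1  emit P0@[53:53]
[54] read 'c'  n1⇒n10  emit P4@[53:54]
[55] read 'c'  n10⇒n0 ·f
[56] read 'c'  n0⇒n0
[57] read 'c'  n0⇒n0
[58] read 'a'  n0⇒n4
[59] read 'a'  n4⇒n4 ·f
[60] read 'd'  n4⇒n5
[61] read 'd'  n5⇒n6
[62] read 'd'  n6⇒n7
[63] read 'b'  n7⇒n8  emit P0@[63:63],P1@[62:63],P2@[59:63],P5@[61:63]
[64] read 'c'  n8⇒n10 ·f  emit P4@[63:64]
[65] read 'a'  n10⇒n4 ·f

Result: [[4,0],[4,1],[4,2],[4,5],[5,0],[5,3],[6,0],[6,3],[7,4],[8,0],[11,0],[12,4],[14,0],[14,1],[20,0],[20,1],[20,5],[21,4],[24,0],[26,0],[26,1],[27,0],[27,3],[28,0],[28,3],[29,0],[29,3],[32,0],[32,1],[32,5],[33,0],[33,3],[34,4],[36,0],[37,4],[39,0],[39,1],[40,0],[40,3],[41,4],[43,0],[43,1],[44,0],[44,3],[45,4],[48,0],[49,4],[53,0],[54,4],[63,0],[63,1],[63,2],[63,5],[64,4]]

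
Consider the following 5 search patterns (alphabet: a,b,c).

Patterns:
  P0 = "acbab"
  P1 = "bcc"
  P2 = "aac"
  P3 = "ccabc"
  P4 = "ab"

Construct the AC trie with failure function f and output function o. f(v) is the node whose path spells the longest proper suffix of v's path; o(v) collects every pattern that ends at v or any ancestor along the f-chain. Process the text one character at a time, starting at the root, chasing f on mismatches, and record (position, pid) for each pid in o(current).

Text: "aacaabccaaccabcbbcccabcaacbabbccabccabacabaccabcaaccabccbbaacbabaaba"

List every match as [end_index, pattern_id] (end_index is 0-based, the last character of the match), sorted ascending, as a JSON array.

Build automaton:
Trie nodes:
  0='ε' goto a→1 b→6 c→11
  1='a' goto a→9 b→16 c→2
  2='ac' goto b→3
  3='acb' goto a→4
  4='acba' goto b→5
  5='acbab' goto ·  [P0 ends]
  6='b' goto c→7
  7='bc' goto c→8
  8='bcc' goto ·  [P1 ends]
  9='aa' goto c→10
  10='aac' goto ·  [P2 ends]
  11='c' goto c→12
  12='cc' goto a→13
  13='cca' goto b→14
  14='ccab' goto c→15
  15='ccabc' goto ·  [P3 ends]
  16='ab' goto ·  [P4 ends]

BFS fail/out derivation:
  n1('a'): parent n0 fail=0; on 'a' 0 → fail=0;  out ∅∪∅=∅
  n6('b'): parent n0 fail=0; on 'b' 0 → fail=0;  out ∅∪∅=∅
  n11('c'): parent n0 fail=0; on 'c' 0 → fail=0;  out ∅∪∅=∅
  n2('ac'): parent n1 fail=0; on 'c' 0 → fail=11;  out ∅∪∅=∅
  n7('bc'): parent n6 fail=0; on 'c' 0 → fail=11;  out ∅∪∅=∅
  n9('aa'): parent n1 fail=0; on 'a' 0 → fail=1;  out ∅∪∅=∅
  n12('cc'): parent n11 fail=0; on 'c' 0 → fail=11;  out ∅∪∅=∅
  n16('ab'): parent n1 fail=0; on 'b' 0 → fail=6;  out {4}∪∅={4}
  n3('acb'): parent n2 fail=11; on 'b' 11→0 → fail=6;  out ∅∪∅=∅
  n8('bcc'): parent n7 fail=11; on 'c' 11 → fail=12;  out {1}∪∅={1}
  n10('aac'): parent n9 fail=1; on 'c' 1 → fail=2;  out {2}∪∅={2}
  n13('cca'): parent n12 fail=11; on 'a' 11→0 → fail=1;  out ∅∪∅=∅
  n4('acba'): parent n3 fail=6; on 'a' 6→0 → fail=1;  out ∅∪∅=∅
  n14('ccab'): parent n13 fail=1; on 'b' 1 → fail=16;  out ∅∪{4}={4}
  n5('acbab'): parent n4 fail=1; on 'b' 1 → fail=16;  out {0}∪{4}={0,4}
  n15('ccabc'): parent n14 fail=16; on 'c' 16→6 → fail=7;  out {3}∪∅={3}

Scan:
pos 0 'a': at 1
pos 1 'a': at 9
pos 2 'c': at 10  → match P2@[0:2]
pos 3 'a': at 1 (fail-walked)
pos 4 'a': at 9
pos 5 'b': at 16 (fail-walked)  → match P4@[4:5]
pos 6 'c': at 7 (fail-walked)
pos 7 'c': at 8  → match P1@[5:7]
pos 8 'a': at 13 (fail-walked)
pos 9 'a': at 9 (fail-walked)
pos 10 'c': at 10  → match P2@[8:10]
pos 11 'c': at 12 (fail-walked)
pos 12 'a': at 13
pos 13 'b': at 14  → match P4@[12:13]
pos 14 'c': at 15  → match P3@[10:14]
pos 15 'b': at 6 (fail-walked)
pos 16 'b': at 6 (fail-walked)
pos 17 'c': at 7
pos 18 'c': at 8  → match P1@[16:18]
pos 19 'c': at 12 (fail-walked)
pos 20 'a': at 13
pos 21 'b': at 14  → match P4@[20:21]
pos 22 'c': at 15  → match P3@[18:22]
pos 23 'a': at 1 (fail-walked)
pos 24 'a': at 9
pos 25 'c': at 10  → match P2@[23:25]
pos 26 'b': at 3 (fail-walked)
pos 27 'a': at 4
pos 28 'b': at 5  → match P0@[24:28],P4@[27:28]
pos 29 'b': at 6 (fail-walked)
pos 30 'c': at 7
pos 31 'c': at 8  → match P1@[29:31]
pos 32 'a': at 13 (fail-walked)
pos 33 'b': at 14  → match P4@[32:33]
pos 34 'c': at 15  → match P3@[30:34]
pos 35 'c': at 8 (fail-walked)  → match P1@[33:35]
pos 36 'a': at 13 (fail-walked)
pos 37 'b': at 14  → match P4@[36:37]
pos 38 'a': at 1 (fail-walked)
pos 39 'c': at 2
pos 40 'a': at 1 (fail-walked)
pos 41 'b': at 16  → match P4@[40:41]
pos 42 'a': at 1 (fail-walked)
pos 43 'c': at 2
pos 44 'c': at 12 (fail-walked)
pos 45 'a': at 13
pos 46 'b': at 14  → match P4@[45:46]
pos 47 'c': at 15  → match P3@[43:47]
pos 48 'a': at 1 (fail-walked)
pos 49 'a': at 9
pos 50 'c': at 10  → match P2@[48:50]
pos 51 'c': at 12 (fail-walked)
pos 52 'a': at 13
pos 53 'b': at 14  → match P4@[52:53]
pos 54 'c': at 15  → match P3@[50:54]
pos 55 'c': at 8 (fail-walked)  → match P1@[53:55]
pos 56 'b': at 6 (fail-walked)
pos 57 'b': at 6 (fail-walked)
pos 58 'a': at 1 (fail-walked)
pos 59 'a': at 9
pos 60 'c': at 10  → match P2@[58:60]
pos 61 'b': at 3 (fail-walked)
pos 62 'a': at 4
pos 63 'b': at 5  → match P0@[59:63],P4@[62:63]
pos 64 'a': at 1 (fail-walked)
pos 65 'a': at 9
pos 66 'b': at 16 (fail-walked)  → match P4@[65:66]
pos 67 'a': at 1 (fail-walked)

All matches (sorted): [[2,2],[5,4],[7,1],[10,2],[13,4],[14,3],[18,1],[21,4],[22,3],[25,2],[28,0],[28,4],[31,1],[33,4],[34,3],[35,1],[37,4],[41,4],[46,4],[47,3],[50,2],[53,4],[54,3],[55,1],[60,2],[63,0],[63,4],[66,4]]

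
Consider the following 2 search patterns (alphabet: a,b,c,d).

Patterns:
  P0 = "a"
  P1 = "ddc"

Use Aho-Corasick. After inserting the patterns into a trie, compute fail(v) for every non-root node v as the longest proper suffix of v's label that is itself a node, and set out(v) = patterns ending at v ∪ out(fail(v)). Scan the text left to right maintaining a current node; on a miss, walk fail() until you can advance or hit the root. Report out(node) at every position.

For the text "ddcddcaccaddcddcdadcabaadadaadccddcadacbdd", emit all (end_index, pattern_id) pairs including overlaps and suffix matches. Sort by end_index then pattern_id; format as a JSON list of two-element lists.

Build:
Trie (insert patterns):
  0='ε' goto a→1 d→2
  1='a' goto ·  ←P0
  2='d' goto d→3
  3='dd' goto c→4
  4='ddc' goto ·  ←P1

Failure links (BFS by depth):
  fail(1) 'a': from fail(0)=0 chase 'a': 0 ⇒ 0;  out={0}∪out(0)={0}
  fail(2) 'd': from fail(0)=0 chase 'd': 0 ⇒ 0;  out=∅∪out(0)=∅
  fail(3) 'dd': from fail(2)=0 chase 'd': 0 ⇒ 2;  out=∅∪out(2)=∅
  fail(4) 'ddc': from fail(3)=2 chase 'c': 2→0 ⇒ 0;  out={1}∪out(0)={1}

Text stream:
[0] read 'd'  n0⇒n2
[1] read 'd'  n2⇒n3
[2] read 'c'  n3⇒n4  → match P1@[0:2]
[3] read 'd'  n4⇒n2 (via fail)
[4] read 'd'  n2⇒n3
[5] read 'c'  n3⇒n4  → match P1@[3:5]
[6] read 'a'  n4⇒n1 (via fail)  → match P0@[6:6]
[7] read 'c'  n1⇒n0 (via fail)
[8] read 'c'  n0⇒n0
[9] read 'a'  n0⇒n1  → match P0@[9:9]
[10] read 'd'  n1⇒n2 (via fail)
[11] read 'd'  n2⇒n3
[12] read 'c'  n3⇒n4  → match P1@[10:12]
[13] read 'd'  n4⇒n2 (via fail)
[14] read 'd'  n2⇒n3
[15] read 'c'  n3⇒n4  → match P1@[13:15]
[16] read 'd'  n4⇒n2 (via fail)
[17] read 'a'  n2⇒n1 (via fail)  → match P0@[17:17]
[18] read 'd'  n1⇒n2 (via fail)
[19] read 'c'  n2⇒n0 (via fail)
[20] read 'a'  n0⇒n1  → match P0@[20:20]
[21] read 'b'  n1⇒n0 (via fail)
[22] read 'a'  n0⇒n1  → match P0@[22:22]
[23] read 'a'  n1⇒n1 (via fail)  → match P0@[23:23]
[24] read 'd'  n1⇒n2 (via fail)
[25] read 'a'  n2⇒n1 (via fail)  → match P0@[25:25]
[26] read 'd'  n1⇒n2 (via fail)
[27] read 'a'  n2⇒n1 (via fail)  → match P0@[27:27]
[28] read 'a'  n1⇒n1 (via fail)  → match P0@[28:28]
[29] read 'd'  n1⇒n2 (via fail)
[30] read 'c'  n2⇒n0 (via fail)
[31] read 'c'  n0⇒n0
[32] read 'd'  n0⇒n2
[33] read 'd'  n2⇒n3
[34] read 'c'  n3⇒n4  → match P1@[32:34]
[35] read 'a'  n4⇒n1 (via fail)  → match P0@[35:35]
[36] read 'd'  n1⇒n2 (via fail)
[37] read 'a'  n2⇒n1 (via fail)  → match P0@[37:37]
[38] read 'c'  n1⇒n0 (via fail)
[39] read 'b'  n0⇒n0
[40] read 'd'  n0⇒n2
[41] read 'd'  n2⇒n3

All matches (sorted): [[2,1],[5,1],[6,0],[9,0],[12,1],[15,1],[17,0],[20,0],[22,0],[23,0],[25,0],[27,0],[28,0],[34,1],[35,0],[37,0]]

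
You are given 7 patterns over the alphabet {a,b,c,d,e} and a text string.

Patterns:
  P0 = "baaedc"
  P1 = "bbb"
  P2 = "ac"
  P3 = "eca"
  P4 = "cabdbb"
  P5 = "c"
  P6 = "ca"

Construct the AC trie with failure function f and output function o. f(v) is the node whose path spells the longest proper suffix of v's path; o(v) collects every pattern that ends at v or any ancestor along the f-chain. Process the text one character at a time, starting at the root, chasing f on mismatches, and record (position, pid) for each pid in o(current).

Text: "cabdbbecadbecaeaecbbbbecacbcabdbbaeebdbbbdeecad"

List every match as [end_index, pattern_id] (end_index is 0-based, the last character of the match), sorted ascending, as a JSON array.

Build:
Trie (insert patterns):
  0='ε' goto a→9 b→1 c→14 e→11
  1='b' goto a→2 b→7
  2='ba' goto a→3
  3='baa' goto e→4
  4='baae' goto d→5
  5='baaed' goto c→6
  6='baaedc' goto ·  [P0 ends]
  7='bb' goto b→8
  8='bbb' goto ·  [P1 ends]
  9='a' goto c→10
  10='ac' goto ·  [P2 ends]
  11='e' goto c→12
  12='ec' goto a→13
  13='eca' goto ·  [P3 ends]
  14='c' goto a→15  [P5 ends]
  15='ca' goto b→16  [P6 ends]
  16='cab' goto d→17
  17='cabd' goto b→18
  18='cabdb' goto b→19
  19='cabdbb' goto ·  [P4 ends]

Failure links (BFS by depth):
  n1('b'): parent n0 fail=0; on 'b' 0 → fail=0;  out ∅∪∅=∅
  n9('a'): parent n0 fail=0; on 'a' 0 → fail=0;  out ∅∪∅=∅
  n11('e'): parent n0 fail=0; on 'e' 0 → fail=0;  out ∅∪∅=∅
  n14('c'): parent n0 fail=0; on 'c' 0 → fail=0;  out {5}∪∅={5}
  n2('ba'): parent n1 fail=0; on 'a' 0 → fail=9;  out ∅∪∅=∅
  n7('bb'): parent n1 fail=0; on 'b' 0 → fail=1;  out ∅∪∅=∅
  n10('ac'): parent n9 fail=0; on 'c' 0 → fail=14;  out {2}∪{5}={2,5}
  n12('ec'): parent n11 fail=0; on 'c' 0 → fail=14;  out ∅∪{5}={5}
  n15('ca'): parent n14 fail=0; on 'a' 0 → fail=9;  out {6}∪∅={6}
  n3('baa'): parent n2 fail=9; on 'a' 9→0 → fail=9;  out ∅∪∅=∅
  n8('bbb'): parent n7 fail=1; on 'b' 1 → fail=7;  out {1}∪∅={1}
  n13('eca'): parent n12 fail=14; on 'a' 14 → fail=15;  out {3}∪{6}={3,6}
  n16('cab'): parent n15 fail=9; on 'b' 9→0 → fail=1;  out ∅∪∅=∅
  n4('baae'): parent n3 fail=9; on 'e' 9→0 → fail=11;  out ∅∪∅=∅
  n17('cabd'): parent n16 fail=1; on 'd' 1→0 → fail=0;  out ∅∪∅=∅
  n5('baaed'): parent n4 fail=11; on 'd' 11→0 → fail=0;  out ∅∪∅=∅
  n18('cabdb'): parent n17 fail=0; on 'b' 0 → fail=1;  out ∅∪∅=∅
  n6('baaedc'): parent n5 fail=0; on 'c' 0 → fail=14;  out {0}∪{5}={0,5}
  n19('cabdbb'): parent n18 fail=1; on 'b' 1 → fail=7;  out {4}∪∅={4}

Text stream:
[0] read 'c'  n0⇒n14  → match P5@[0:0]
[1] read 'a'  n14⇒n15  → match P6@[0:1]
[2] read 'b'  n15⇒n16
[3] read 'd'  n16⇒n17
[4] read 'b'  n17⇒n18
[5] read 'b'  n18⇒n19  → match P4@[0:5]
[6] read 'e'  n19⇒n11 (via fail)
[7] read 'c'  n11⇒n12  → match P5@[7:7]
[8] read 'a'  n12⇒n13  → match P3@[6:8],P6@[7:8]
[9] read 'd'  n13⇒n0 (via fail)
[10] read 'b'  n0⇒n1
[11] read 'e'  n1⇒n11 (via fail)
[12] read 'c'  n11⇒n12  → match P5@[12:12]
[13] read 'a'  n12⇒n13  → match P3@[11:13],P6@[12:13]
[14] read 'e'  n13⇒n11 (via fail)
[15] read 'a'  n11⇒n9 (via fail)
[16] read 'e'  n9⇒n11 (via fail)
[17] read 'c'  n11⇒n12  → match P5@[17:17]
[18] read 'b'  n12⇒n1 (via fail)
[19] read 'b'  n1⇒n7
[20] read 'b'  n7⇒n8  → match P1@[18:20]
[21] read 'b'  n8⇒n8 (via fail)  → match P1@[19:21]
[22] read 'e'  n8⇒n11 (via fail)
[23] read 'c'  n11⇒n12  → match P5@[23:23]
[24] read 'a'  n12⇒n13  → match P3@[22:24],P6@[23:24]
[25] read 'c'  n13⇒n10 (via fail)  → match P2@[24:25],P5@[25:25]
[26] read 'b'  n10⇒n1 (via fail)
[27] read 'c'  n1⇒n14 (via fail)  → match P5@[27:27]
[28] read 'a'  n14⇒n15  → match P6@[27:28]
[29] read 'b'  n15⇒n16
[30] read 'd'  n16⇒n17
[31] read 'b'  n17⇒n18
[32] read 'b'  n18⇒n19  → match P4@[27:32]
[33] read 'a'  n19⇒n2 (via fail)
[34] read 'e'  n2⇒n11 (via fail)
[35] read 'e'  n11⇒n11 (via fail)
[36] read 'b'  n11⇒n1 (via fail)
[37] read 'd'  n1⇒n0 (via fail)
[38] read 'b'  n0⇒n1
[39] read 'b'  n1⇒n7
[40] read 'b'  n7⇒n8  → match P1@[38:40]
[41] read 'd'  n8⇒n0 (via fail)
[42] read 'e'  n0⇒n11
[43] read 'e'  n11⇒n11 (via fail)
[44] read 'c'  n11⇒n12  → match P5@[44:44]
[45] read 'a'  n12⇒n13  → match P3@[43:45],P6@[44:45]
[46] read 'd'  n13⇒n0 (via fail)

Result: [[0,5],[1,6],[5,4],[7,5],[8,3],[8,6],[12,5],[13,3],[13,6],[17,5],[20,1],[21,1],[23,5],[24,3],[24,6],[25,2],[25,5],[27,5],[28,6],[32,4],[40,1],[44,5],[45,3],[45,6]]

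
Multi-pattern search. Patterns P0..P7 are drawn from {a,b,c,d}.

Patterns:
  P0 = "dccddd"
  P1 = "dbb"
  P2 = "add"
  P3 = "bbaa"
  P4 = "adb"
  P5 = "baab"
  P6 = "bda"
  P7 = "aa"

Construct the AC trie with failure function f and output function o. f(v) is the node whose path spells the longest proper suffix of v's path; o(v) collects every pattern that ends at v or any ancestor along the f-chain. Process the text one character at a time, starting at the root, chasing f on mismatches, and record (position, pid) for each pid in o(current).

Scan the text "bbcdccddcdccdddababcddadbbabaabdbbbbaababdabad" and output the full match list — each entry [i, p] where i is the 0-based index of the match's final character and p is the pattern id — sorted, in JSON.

Build:
Trie (insert patterns):
  0='ε' goto a→9 b→12 d→1
  1='d' goto b→7 c→2
  2='dc' goto c→3
  3='dcc' goto d→4
  4='dccd' goto d→5
  5='dccdd' goto d→6
  6='dccddd' goto ·  ←P0
  7='db' goto b→8
  8='dbb' goto ·  ←P1
  9='a' goto a→22 d→10
  10='ad' goto b→16 d→11
  11='add' goto ·  ←P2
  12='b' goto a→17 b→13 d→20
  13='bb' goto a→14
  14='bba' goto a→15
  15='bbaa' goto ·  ←P3
  16='adb' goto ·  ←P4
  17='ba' goto a→18
  18='baa' goto b→19
  19='baab' goto ·  ←P5
  20='bd' goto a→21
  21='bda' goto ·  ←P6
  22='aa' goto ·  ←P7

Failure links (BFS by depth):
  fail(1) 'd': from fail(0)=0 chase 'd': 0 ⇒ 0;  out=∅∪out(0)=∅
  fail(9) 'a': from fail(0)=0 chase 'a': 0 ⇒ 0;  out=∅∪out(0)=∅
  fail(12) 'b': from fail(0)=0 chase 'b': 0 ⇒ 0;  out=∅∪out(0)=∅
  fail(2) 'dc': from fail(1)=0 chase 'c': 0 ⇒ 0;  out=∅∪out(0)=∅
  fail(7) 'db': from fail(1)=0 chase 'b': 0 ⇒ 12;  out=∅∪out(12)=∅
  fail(10) 'ad': from fail(9)=0 chase 'd': 0 ⇒ 1;  out=∅∪out(1)=∅
  fail(13) 'bb': from fail(12)=0 chase 'b': 0 ⇒ 12;  out=∅∪out(12)=∅
  fail(17) 'ba': from fail(12)=0 chase 'a': 0 ⇒ 9;  out=∅∪out(9)=∅
  fail(20) 'bd': from fail(12)=0 chase 'd': 0 ⇒ 1;  out=∅∪out(1)=∅
  fail(22) 'aa': from fail(9)=0 chase 'a': 0 ⇒ 9;  out={7}∪out(9)={7}
  fail(3) 'dcc': from fail(2)=0 chase 'c': 0 ⇒ 0;  out=∅∪out(0)=∅
  fail(8) 'dbb': from fail(7)=12 chase 'b': 12 ⇒ 13;  out={1}∪out(13)={1}
  fail(11) 'add': from fail(10)=1 chase 'd': 1→0 ⇒ 1;  out={2}∪out(1)={2}
  fail(14) 'bba': from fail(13)=12 chase 'a': 12 ⇒ 17;  out=∅∪out(17)=∅
  fail(16) 'adb': from fail(10)=1 chase 'b': 1 ⇒ 7;  out={4}∪out(7)={4}
  fail(18) 'baa': from fail(17)=9 chase 'a': 9 ⇒ 22;  out=∅∪out(22)={7}
  fail(21) 'bda': from fail(20)=1 chase 'a': 1→0 ⇒ 9;  out={6}∪out(9)={6}
  fail(4) 'dccd': from fail(3)=0 chase 'd': 0 ⇒ 1;  out=∅∪out(1)=∅
  fail(15) 'bbaa': from fail(14)=17 chase 'a': 17 ⇒ 18;  out={3}∪out(18)={3,7}
  fail(19) 'baab': from fail(18)=22 chase 'b': 22→9→0 ⇒ 12;  out={5}∪out(12)={5}
  fail(5) 'dccdd': from fail(4)=1 chase 'd': 1→0 ⇒ 1;  out=∅∪out(1)=∅
  fail(6) 'dccddd': from fail(5)=1 chase 'd': 1→0 ⇒ 1;  out={0}∪out(1)={0}

Scan:
pos 0 'b': at 12
pos 1 'b': at 13
pos 2 'c': at 0 ·f
pos 3 'd': at 1
pos 4 'c': at 2
pos 5 'c': at 3
pos 6 'd': at 4
pos 7 'd': at 5
pos 8 'c': at 2 ·f
pos 9 'd': at 1 ·f
pos 10 'c': at 2
pos 11 'c': at 3
pos 12 'd': at 4
pos 13 'd': at 5
pos 14 'd': at 6  → match P0@[9:14]
pos 15 'a': at 9 ·f
pos 16 'b': at 12 ·f
pos 17 'a': at 17
pos 18 'b': at 12 ·f
pos 19 'c': at 0 ·f
pos 20 'd': at 1
pos 21 'd': at 1 ·f
pos 22 'a': at 9 ·f
pos 23 'd': at 10
pos 24 'b': at 16  → match P4@[22:24]
pos 25 'b': at 8 ·f  → match P1@[23:25]
pos 26 'a': at 14 ·f
pos 27 'b': at 12 ·f
pos 28 'a': at 17
pos 29 'a': at 18  → match P7@[28:29]
pos 30 'b': at 19  → match P5@[27:30]
pos 31 'd': at 20 ·f
pos 32 'b': at 7 ·f
pos 33 'b': at 8  → match P1@[31:33]
pos 34 'b': at 13 ·f
pos 35 'b': at 13 ·f
pos 36 'a': at 14
pos 37 'a': at 15  → match P3@[34:37],P7@[36:37]
pos 38 'b': at 19 ·f  → match P5@[35:38]
pos 39 'a': at 17 ·f
pos 40 'b': at 12 ·f
pos 41 'd': at 20
pos 42 'a': at 21  → match P6@[40:42]
pos 43 'b': at 12 ·f
pos 44 'a': at 17
pos 45 'd': at 10 ·f

Matches: [[14,0],[24,4],[25,1],[29,7],[30,5],[33,1],[37,3],[37,7],[38,5],[42,6]]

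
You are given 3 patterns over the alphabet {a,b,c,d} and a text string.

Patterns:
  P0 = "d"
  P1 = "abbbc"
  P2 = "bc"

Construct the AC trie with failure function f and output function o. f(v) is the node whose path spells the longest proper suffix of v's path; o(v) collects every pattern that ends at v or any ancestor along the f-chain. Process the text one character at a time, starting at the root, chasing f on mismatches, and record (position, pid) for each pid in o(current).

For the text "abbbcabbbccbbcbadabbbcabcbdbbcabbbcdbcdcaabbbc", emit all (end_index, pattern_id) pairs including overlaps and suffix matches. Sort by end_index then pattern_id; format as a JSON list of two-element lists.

Build:
Trie nodes:
  0='ε' goto a→2 b→7 d→1
  1='d' goto ·  [P0 ends]
  2='a' goto b→3
  3='ab' goto b→4
  4='abb' goto b→5
  5='abbb' goto c→6
  6='abbbc' goto ·  [P1 ends]
  7='b' goto c→8
  8='bc' goto ·  [P2 ends]

BFS fail/out derivation:
  fail(1) 'd': from fail(0)=0 chase 'd': 0 ⇒ 0;  out={0}∪out(0)={0}
  fail(2) 'a': from fail(0)=0 chase 'a': 0 ⇒ 0;  out=∅∪out(0)=∅
  fail(7) 'b': from fail(0)=0 chase 'b': 0 ⇒ 0;  out=∅∪out(0)=∅
  fail(3) 'ab': from fail(2)=0 chase 'b': 0 ⇒ 7;  out=∅∪out(7)=∅
  fail(8) 'bc': from fail(7)=0 chase 'c': 0 ⇒ 0;  out={2}∪out(0)={2}
  fail(4) 'abb': from fail(3)=7 chase 'b': 7→0 ⇒ 7;  out=∅∪out(7)=∅
  fail(5) 'abbb': from fail(4)=7 chase 'b': 7→0 ⇒ 7;  out=∅∪out(7)=∅
  fail(6) 'abbbc': from fail(5)=7 chase 'c': 7 ⇒ 8;  out={1}∪out(8)={1,2}

Text stream:
i=0 'a': node 0→2
i=1 'b': node 2→3
i=2 'b': node 3→4
i=3 'b': node 4→5
i=4 'c': node 5→6  emit P1@[0:4],P2@[3:4]
i=5 'a': node 6→2 (via fail)
i=6 'b': node 2→3
i=7 'b': node 3→4
i=8 'b': node 4→5
i=9 'c': node 5→6  emit P1@[5:9],P2@[8:9]
i=10 'c': node 6→0 (via fail)
i=11 'b': node 0→7
i=12 'b': node 7→7 (via fail)
i=13 'c': node 7→8  emit P2@[12:13]
i=14 'b': node 8→7 (via fail)
i=15 'a': node 7→2 (via fail)
i=16 'd': node 2→1 (via fail)  emit P0@[16:16]
i=17 'a': node 1→2 (via fail)
i=18 'b': node 2→3
i=19 'b': node 3→4
i=20 'b': node 4→5
i=21 'c': node 5→6  emit P1@[17:21],P2@[20:21]
i=22 'a': node 6→2 (via fail)
i=23 'b': node 2→3
i=24 'c': node 3→8 (via fail)  emit P2@[23:24]
i=25 'b': node 8→7 (via fail)
i=26 'd': node 7→1 (via fail)  emit P0@[26:26]
i=27 'b': node 1→7 (via fail)
i=28 'b': node 7→7 (via fail)
i=29 'c': node 7→8  emit P2@[28:29]
i=30 'a': node 8→2 (via fail)
i=31 'b': node 2→3
i=32 'b': node 3→4
i=33 'b': node 4→5
i=34 'c': node 5→6  emit P1@[30:34],P2@[33:34]
i=35 'd': node 6→1 (via fail)  emit P0@[35:35]
i=36 'b': node 1→7 (via fail)
i=37 'c': node 7→8  emit P2@[36:37]
i=38 'd': node 8→1 (via fail)  emit P0@[38:38]
i=39 'c': node 1→0 (via fail)
i=40 'a': node 0→2
i=41 'a': node 2→2 (via fail)
i=42 'b': node 2→3
i=43 'b': node 3→4
i=44 'b': node 4→5
i=45 'c': node 5→6  emit P1@[41:45],P2@[44:45]

Matches: [[4,1],[4,2],[9,1],[9,2],[13,2],[16,0],[21,1],[21,2],[24,2],[26,0],[29,2],[34,1],[34,2],[35,0],[37,2],[38,0],[45,1],[45,2]]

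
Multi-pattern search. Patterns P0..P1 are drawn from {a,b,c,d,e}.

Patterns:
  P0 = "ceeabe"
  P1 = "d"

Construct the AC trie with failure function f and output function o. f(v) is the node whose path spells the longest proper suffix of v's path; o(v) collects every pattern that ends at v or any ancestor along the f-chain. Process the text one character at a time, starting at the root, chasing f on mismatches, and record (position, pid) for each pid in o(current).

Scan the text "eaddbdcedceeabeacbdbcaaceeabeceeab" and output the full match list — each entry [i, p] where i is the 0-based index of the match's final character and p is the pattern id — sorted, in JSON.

Construct AC machine:
Trie nodes:
  0='ε' goto c→1 d→7
  1='c' goto e→2
  2='ce' goto e→3
  3='cee' goto a→4
  4='ceea' goto b→5
  5='ceeab' goto e→6
  6='ceeabe' goto ·  ←P0
  7='d' goto ·  ←P1

Failure links (BFS by depth):
  n1('c'): parent n0 fail=0; on 'c' 0 → fail=0;  out ∅∪∅=∅
  n7('d'): parent n0 fail=0; on 'd' 0 → fail=0;  out {1}∪∅={1}
  n2('ce'): parent n1 fail=0; on 'e' 0 → fail=0;  out ∅∪∅=∅
  n3('cee'): parent n2 fail=0; on 'e' 0 → fail=0;  out ∅∪∅=∅
  n4('ceea'): parent n3 fail=0; on 'a' 0 → fail=0;  out ∅∪∅=∅
  n5('ceeab'): parent n4 fail=0; on 'b' 0 → fail=0;  out ∅∪∅=∅
  n6('ceeabe'): parent n5 fail=0; on 'e' 0 → fail=0;  out {0}∪∅={0}

Text stream:
[0] read 'e'  n0⇒n0
[1] read 'a'  n0⇒n0
[2] read 'd'  n0⇒n7  → match P1@[2:2]
[3] read 'd'  n7⇒n7 ·f  → match P1@[3:3]
[4] read 'b'  n7⇒n0 ·f
[5] read 'd'  n0⇒n7  → match P1@[5:5]
[6] read 'c'  n7⇒n1 ·f
[7] read 'e'  n1⇒n2
[8] read 'd'  n2⇒n7 ·f  → match P1@[8:8]
[9] read 'c'  n7⇒n1 ·f
[10] read 'e'  n1⇒n2
[11] read 'e'  n2⇒n3
[12] read 'a'  n3⇒n4
[13] read 'b'  n4⇒n5
[14] read 'e'  n5⇒n6  → match P0@[9:14]
[15] read 'a'  n6⇒n0 ·f
[16] read 'c'  n0⇒n1
[17] read 'b'  n1⇒n0 ·f
[18] read 'd'  n0⇒n7  → match P1@[18:18]
[19] read 'b'  n7⇒n0 ·f
[20] read 'c'  n0⇒n1
[21] read 'a'  n1⇒n0 ·f
[22] read 'a'  n0⇒n0
[23] read 'c'  n0⇒n1
[24] read 'e'  n1⇒n2
[25] read 'e'  n2⇒n3
[26] read 'a'  n3⇒n4
[27] read 'b'  n4⇒n5
[28] read 'e'  n5⇒n6  → match P0@[23:28]
[29] read 'c'  n6⇒n1 ·f
[30] read 'e'  n1⇒n2
[31] read 'e'  n2⇒n3
[32] read 'a'  n3⇒n4
[33] read 'b'  n4⇒n5

Matches: [[2,1],[3,1],[5,1],[8,1],[14,0],[18,1],[28,0]]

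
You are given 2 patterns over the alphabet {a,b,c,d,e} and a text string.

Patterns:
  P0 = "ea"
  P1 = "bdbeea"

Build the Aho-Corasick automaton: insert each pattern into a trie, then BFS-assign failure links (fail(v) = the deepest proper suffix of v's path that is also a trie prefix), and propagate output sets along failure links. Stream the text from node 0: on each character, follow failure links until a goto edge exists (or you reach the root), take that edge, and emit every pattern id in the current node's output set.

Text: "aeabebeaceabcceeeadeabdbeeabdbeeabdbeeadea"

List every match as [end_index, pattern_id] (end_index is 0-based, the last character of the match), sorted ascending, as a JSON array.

Construct AC machine:
Trie (insert patterns):
  0='ε' goto b→3 e→1
  1='e' goto a→2
  2='ea' goto ·  ←P0
  3='b' goto d→4
  4='bd' goto b→5
  5='bdb' goto e→6
  6='bdbe' goto e→7
  7='bdbee' goto a→8
  8='bdbeea' goto ·  ←P1

BFS fail/out derivation:
  fail(1) 'e': from fail(0)=0 chase 'e': 0 ⇒ 0;  out=∅∪out(0)=∅
  fail(3) 'b': from fail(0)=0 chase 'b': 0 ⇒ 0;  out=∅∪out(0)=∅
  fail(2) 'ea': from fail(1)=0 chase 'a': 0 ⇒ 0;  out={0}∪out(0)={0}
  fail(4) 'bd': from fail(3)=0 chase 'd': 0 ⇒ 0;  out=∅∪out(0)=∅
  fail(5) 'bdb': from fail(4)=0 chase 'b': 0 ⇒ 3;  out=∅∪out(3)=∅
  fail(6) 'bdbe': from fail(5)=3 chase 'e': 3→0 ⇒ 1;  out=∅∪out(1)=∅
  fail(7) 'bdbee': from fail(6)=1 chase 'e': 1→0 ⇒ 1;  out=∅∪out(1)=∅
  fail(8) 'bdbeea': from fail(7)=1 chase 'a': 1 ⇒ 2;  out={1}∪out(2)={0,1}

Text stream:
pos 0 'a': at 0
pos 1 'e': at 1
pos 2 'a': at 2  emit P0@[1:2]
pos 3 'b': at 3 (via fail)
pos 4 'e': at 1 (via fail)
pos 5 'b': at 3 (via fail)
pos 6 'e': at 1 (via fail)
pos 7 'a': at 2  emit P0@[6:7]
pos 8 'c': at 0 (via fail)
pos 9 'e': at 1
pos 10 'a': at 2  emit P0@[9:10]
pos 11 'b': at 3 (via fail)
pos 12 'c': at 0 (via fail)
pos 13 'c': at 0
pos 14 'e': at 1
pos 15 'e': at 1 (via fail)
pos 16 'e': at 1 (via fail)
pos 17 'a': at 2  emit P0@[16:17]
pos 18 'd': at 0 (via fail)
pos 19 'e': at 1
pos 20 'a': at 2  emit P0@[19:20]
pos 21 'b': at 3 (via fail)
pos 22 'd': at 4
pos 23 'b': at 5
pos 24 'e': at 6
pos 25 'e': at 7
pos 26 'a': at 8  emit P0@[25:26],P1@[21:26]
pos 27 'b': at 3 (via fail)
pos 28 'd': at 4
pos 29 'b': at 5
pos 30 'e': at 6
pos 31 'e': at 7
pos 32 'a': at 8  emit P0@[31:32],P1@[27:32]
pos 33 'b': at 3 (via fail)
pos 34 'd': at 4
pos 35 'b': at 5
pos 36 'e': at 6
pos 37 'e': at 7
pos 38 'a': at 8  emit P0@[37:38],P1@[33:38]
pos 39 'd': at 0 (via fail)
pos 40 'e': at 1
pos 41 'a': at 2  emit P0@[40:41]

All matches (sorted): [[2,0],[7,0],[10,0],[17,0],[20,0],[26,0],[26,1],[32,0],[32,1],[38,0],[38,1],[41,0]]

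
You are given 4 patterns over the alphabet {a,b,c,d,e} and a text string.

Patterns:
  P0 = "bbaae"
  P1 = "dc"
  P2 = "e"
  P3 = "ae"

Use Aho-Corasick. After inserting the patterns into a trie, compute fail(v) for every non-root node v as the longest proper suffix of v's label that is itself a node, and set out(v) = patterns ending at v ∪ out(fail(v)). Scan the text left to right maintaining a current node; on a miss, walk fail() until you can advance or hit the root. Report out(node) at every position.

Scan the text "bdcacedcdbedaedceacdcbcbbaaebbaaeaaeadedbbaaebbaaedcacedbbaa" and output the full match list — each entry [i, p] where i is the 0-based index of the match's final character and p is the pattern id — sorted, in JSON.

Build automaton:
Trie nodes:
  n0 'ε': a→9 b→1 d→6 e→8
  n1 'b': b→2
  n2 'bb': a→3
  n3 'bba': a→4
  n4 'bbaa': e→5
  n5 'bbaae': ·  [P0 ends]
  n6 'd': c→7
  n7 'dc': ·  [P1 ends]
  n8 'e': ·  [P2 ends]
  n9 'a': e→10
  n10 'ae': ·  [P3 ends]

BFS fail/out derivation:
  n1('b'): parent n0 fail=0; on 'b' 0 → fail=0;  out ∅∪∅=∅
  n6('d'): parent n0 fail=0; on 'd' 0 → fail=0;  out ∅∪∅=∅
  n8('e'): parent n0 fail=0; on 'e' 0 → fail=0;  out {2}∪∅={2}
  n9('a'): parent n0 fail=0; on 'a' 0 → fail=0;  out ∅∪∅=∅
  n2('bb'): parent n1 fail=0; on 'b' 0 → fail=1;  out ∅∪∅=∅
  n7('dc'): parent n6 fail=0; on 'c' 0 → fail=0;  out {1}∪∅={1}
  n10('ae'): parent n9 fail=0; on 'e' 0 → fail=8;  out {3}∪{2}={2,3}
  n3('bba'): parent n2 fail=1; on 'a' 1→0 → fail=9;  out ∅∪∅=∅
  n4('bbaa'): parent n3 fail=9; on 'a' 9→0 → fail=9;  out ∅∪∅=∅
  n5('bbaae'): parent n4 fail=9; on 'e' 9 → fail=10;  out {0}∪{2,3}={0,2,3}

Run:
pos 0 'b': at 1
pos 1 'd': at 6 (via fail)
pos 2 'c': at 7  → match P1@[1:2]
pos 3 'a': at 9 (via fail)
pos 4 'c': at 0 (via fail)
pos 5 'e': at 8  → match P2@[5:5]
pos 6 'd': at 6 (via fail)
pos 7 'c': at 7  → match P1@[6:7]
pos 8 'd': at 6 (via fail)
pos 9 'b': at 1 (via fail)
pos 10 'e': at 8 (via fail)  → match P2@[10:10]
pos 11 'd': at 6 (via fail)
pos 12 'a': at 9 (via fail)
pos 13 'e': at 10  → match P2@[13:13],P3@[12:13]
pos 14 'd': at 6 (via fail)
pos 15 'c': at 7  → match P1@[14:15]
pos 16 'e': at 8 (via fail)  → match P2@[16:16]
pos 17 'a': at 9 (via fail)
pos 18 'c': at 0 (via fail)
pos 19 'd': at 6
pos 20 'c': at 7  → match P1@[19:20]
pos 21 'b': at 1 (via fail)
pos 22 'c': at 0 (via fail)
pos 23 'b': at 1
pos 24 'b': at 2
pos 25 'a': at 3
pos 26 'a': at 4
pos 27 'e': at 5  → match P0@[23:27],P2@[27:27],P3@[26:27]
pos 28 'b': at 1 (via fail)
pos 29 'b': at 2
pos 30 'a': at 3
pos 31 'a': at 4
pos 32 'e': at 5  → match P0@[28:32],P2@[32:32],P3@[31:32]
pos 33 'a': at 9 (via fail)
pos 34 'a': at 9 (via fail)
pos 35 'e': at 10  → match P2@[35:35],P3@[34:35]
pos 36 'a': at 9 (via fail)
pos 37 'd': at 6 (via fail)
pos 38 'e': at 8 (via fail)  → match P2@[38:38]
pos 39 'd': at 6 (via fail)
pos 40 'b': at 1 (via fail)
pos 41 'b': at 2
pos 42 'a': at 3
pos 43 'a': at 4
pos 44 'e': at 5  → match P0@[40:44],P2@[44:44],P3@[43:44]
pos 45 'b': at 1 (via fail)
pos 46 'b': at 2
pos 47 'a': at 3
pos 48 'a': at 4
pos 49 'e': at 5  → match P0@[45:49],P2@[49:49],P3@[48:49]
pos 50 'd': at 6 (via fail)
pos 51 'c': at 7  → match P1@[50:51]
pos 52 'a': at 9 (via fail)
pos 53 'c': at 0 (via fail)
pos 54 'e': at 8  → match P2@[54:54]
pos 55 'd': at 6 (via fail)
pos 56 'b': at 1 (via fail)
pos 57 'b': at 2
pos 58 'a': at 3
pos 59 'a': at 4

Result: [[2,1],[5,2],[7,1],[10,2],[13,2],[13,3],[15,1],[16,2],[20,1],[27,0],[27,2],[27,3],[32,0],[32,2],[32,3],[35,2],[35,3],[38,2],[44,0],[44,2],[44,3],[49,0],[49,2],[49,3],[51,1],[54,2]]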